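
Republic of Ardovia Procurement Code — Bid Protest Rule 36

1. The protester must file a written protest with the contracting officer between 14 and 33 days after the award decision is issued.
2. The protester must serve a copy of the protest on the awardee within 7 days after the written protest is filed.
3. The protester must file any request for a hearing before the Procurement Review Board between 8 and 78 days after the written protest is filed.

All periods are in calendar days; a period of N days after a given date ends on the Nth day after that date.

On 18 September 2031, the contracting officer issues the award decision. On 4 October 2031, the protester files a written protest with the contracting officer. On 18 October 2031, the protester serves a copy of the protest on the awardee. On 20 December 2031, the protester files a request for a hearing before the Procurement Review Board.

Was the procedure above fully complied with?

No

Step 1 — 14 and 33 days from 18 September 2031 (when the award decision is issued) are 2 October 2031 and 21 October 2031 respectively; done 4 October 2031 — within the window.
Step 2 — counting 7 days from 4 October 2031 (when the written protest is filed) gives a deadline of 11 October 2031; not done until 18 October 2031, 7 days after the deadline.
The procedure was therefore not followed at step 2.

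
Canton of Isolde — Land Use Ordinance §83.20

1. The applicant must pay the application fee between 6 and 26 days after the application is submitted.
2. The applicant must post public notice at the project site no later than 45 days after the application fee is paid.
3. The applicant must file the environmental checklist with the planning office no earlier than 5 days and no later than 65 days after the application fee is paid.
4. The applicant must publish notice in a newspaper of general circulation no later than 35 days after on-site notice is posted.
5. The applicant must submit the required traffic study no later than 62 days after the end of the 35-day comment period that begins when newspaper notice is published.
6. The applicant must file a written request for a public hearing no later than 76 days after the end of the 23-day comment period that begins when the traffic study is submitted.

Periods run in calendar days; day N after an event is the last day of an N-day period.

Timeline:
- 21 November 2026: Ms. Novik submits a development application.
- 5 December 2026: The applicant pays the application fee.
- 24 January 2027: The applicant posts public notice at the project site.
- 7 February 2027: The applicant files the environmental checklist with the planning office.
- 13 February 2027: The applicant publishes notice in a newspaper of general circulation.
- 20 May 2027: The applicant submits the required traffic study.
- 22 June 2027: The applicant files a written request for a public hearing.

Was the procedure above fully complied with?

(1) the permitted window runs from 21 November 2026 + 6 = 27 November 2026 to 21 November 2026 + 26 = 17 December 2026; done 5 December 2026, which is between those dates.
(2) due by 5 December 2026 + 45 days = 19 January 2027; done 24 January 2027 — 5 days late.

No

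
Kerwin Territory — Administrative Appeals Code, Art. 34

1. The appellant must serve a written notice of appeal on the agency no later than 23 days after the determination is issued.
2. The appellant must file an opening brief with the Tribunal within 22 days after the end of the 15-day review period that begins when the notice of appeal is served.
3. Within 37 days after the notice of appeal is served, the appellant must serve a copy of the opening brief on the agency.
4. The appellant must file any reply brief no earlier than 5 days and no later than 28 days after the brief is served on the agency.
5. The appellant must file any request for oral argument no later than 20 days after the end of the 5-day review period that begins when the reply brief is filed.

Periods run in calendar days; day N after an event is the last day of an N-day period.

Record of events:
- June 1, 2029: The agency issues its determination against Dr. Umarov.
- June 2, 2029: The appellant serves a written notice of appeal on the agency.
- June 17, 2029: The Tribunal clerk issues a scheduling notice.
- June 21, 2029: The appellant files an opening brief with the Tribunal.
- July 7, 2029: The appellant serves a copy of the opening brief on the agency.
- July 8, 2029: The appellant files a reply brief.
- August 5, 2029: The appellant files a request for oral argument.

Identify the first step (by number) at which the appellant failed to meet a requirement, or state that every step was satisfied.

Step 1 — counting 23 days from June 1, 2029 (when the determination is issued) gives a deadline of June 24, 2029; June 2, 2029 is within that limit.
Step 2 — counting 22 days from June 17, 2029 (end of the 15-day review period, which began when the notice of appeal is served on June 2, 2029) gives a deadline of July 9, 2029; completed June 21, 2029, before the deadline.
Step 3 — counting 37 days from June 2, 2029 (when the notice of appeal is served) gives a deadline of July 9, 2029; July 7, 2029 is within that limit.
Step 4 — 5 and 28 days from July 7, 2029 (when the brief is served on the agency) are July 12, 2029 and August 4, 2029 respectively; July 8, 2029 is 4 days too early.

Step 4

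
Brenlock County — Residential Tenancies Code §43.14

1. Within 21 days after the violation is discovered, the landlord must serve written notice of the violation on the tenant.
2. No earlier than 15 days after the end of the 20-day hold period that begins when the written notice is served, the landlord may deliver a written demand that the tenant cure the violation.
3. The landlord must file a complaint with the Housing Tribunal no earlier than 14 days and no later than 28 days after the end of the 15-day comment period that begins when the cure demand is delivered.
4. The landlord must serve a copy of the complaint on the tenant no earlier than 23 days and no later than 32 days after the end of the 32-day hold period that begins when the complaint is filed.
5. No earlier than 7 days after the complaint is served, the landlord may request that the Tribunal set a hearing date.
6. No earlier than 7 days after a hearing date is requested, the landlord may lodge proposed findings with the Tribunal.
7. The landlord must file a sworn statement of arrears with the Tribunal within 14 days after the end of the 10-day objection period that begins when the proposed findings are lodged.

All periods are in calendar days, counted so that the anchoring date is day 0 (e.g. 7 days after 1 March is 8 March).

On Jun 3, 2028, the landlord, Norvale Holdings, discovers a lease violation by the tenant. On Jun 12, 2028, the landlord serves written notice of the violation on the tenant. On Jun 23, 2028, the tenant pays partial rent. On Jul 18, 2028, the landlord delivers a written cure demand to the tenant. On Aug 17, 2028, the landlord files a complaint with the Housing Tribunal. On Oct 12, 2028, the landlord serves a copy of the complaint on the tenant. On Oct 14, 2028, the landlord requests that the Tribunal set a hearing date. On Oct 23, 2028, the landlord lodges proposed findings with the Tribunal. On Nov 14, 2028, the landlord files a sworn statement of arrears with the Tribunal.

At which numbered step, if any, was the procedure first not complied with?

Step 5

(1) due by Jun 3, 2028 + 21 days = Jun 24, 2028; completed Jun 12, 2028, before the deadline.
(2) permitted from Jul 2, 2028 + 15 days = Jul 17, 2028 onward; Jul 18, 2028 is on or after that date.
(3) the permitted window runs from Aug 2, 2028 + 14 = Aug 16, 2028 to Aug 2, 2028 + 28 = Aug 30, 2028; Aug 17, 2028 falls inside that range.
(4) the permitted window runs from Sep 18, 2028 + 23 = Oct 11, 2028 to Sep 18, 2028 + 32 = Oct 20, 2028; Oct 12, 2028 falls inside that range.
(5) permitted from Oct 12, 2028 + 7 days = Oct 19, 2028 onward; Oct 14, 2028 is 5 days before the earliest permitted date.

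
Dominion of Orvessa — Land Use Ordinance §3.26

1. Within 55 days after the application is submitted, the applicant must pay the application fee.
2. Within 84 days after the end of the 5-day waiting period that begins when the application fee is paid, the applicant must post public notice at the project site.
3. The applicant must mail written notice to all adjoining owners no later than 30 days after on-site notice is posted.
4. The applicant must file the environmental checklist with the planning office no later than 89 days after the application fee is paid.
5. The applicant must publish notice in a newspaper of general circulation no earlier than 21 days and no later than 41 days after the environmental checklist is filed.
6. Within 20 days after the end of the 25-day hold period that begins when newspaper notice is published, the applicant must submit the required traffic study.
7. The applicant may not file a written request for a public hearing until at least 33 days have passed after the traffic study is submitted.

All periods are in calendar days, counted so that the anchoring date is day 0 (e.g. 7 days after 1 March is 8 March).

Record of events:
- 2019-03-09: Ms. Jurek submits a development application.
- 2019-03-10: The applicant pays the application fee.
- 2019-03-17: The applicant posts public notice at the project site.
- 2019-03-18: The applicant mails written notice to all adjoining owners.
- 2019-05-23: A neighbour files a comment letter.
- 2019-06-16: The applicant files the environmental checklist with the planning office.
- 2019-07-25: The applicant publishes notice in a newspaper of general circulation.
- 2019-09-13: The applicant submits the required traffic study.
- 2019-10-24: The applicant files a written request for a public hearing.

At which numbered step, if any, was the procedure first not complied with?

Step 4

Step 1 — counting 55 days from 2019-03-09 (when the application is submitted) gives a deadline of 2019-05-03; done 2019-03-10 — timely.
Step 2 — counting 84 days from 2019-03-15 (end of the 5-day waiting period, which began when the application fee is paid on 2019-03-10) gives a deadline of 2019-06-07; completed 2019-03-17, before the deadline.
Step 3 — counting 30 days from 2019-03-17 (when on-site notice is posted) gives a deadline of 2019-04-16; done 2019-03-18 — timely.
Step 4 — counting 89 days from 2019-03-10 (when the application fee is paid) gives a deadline of 2019-06-07; done 2019-06-16 — 9 days late.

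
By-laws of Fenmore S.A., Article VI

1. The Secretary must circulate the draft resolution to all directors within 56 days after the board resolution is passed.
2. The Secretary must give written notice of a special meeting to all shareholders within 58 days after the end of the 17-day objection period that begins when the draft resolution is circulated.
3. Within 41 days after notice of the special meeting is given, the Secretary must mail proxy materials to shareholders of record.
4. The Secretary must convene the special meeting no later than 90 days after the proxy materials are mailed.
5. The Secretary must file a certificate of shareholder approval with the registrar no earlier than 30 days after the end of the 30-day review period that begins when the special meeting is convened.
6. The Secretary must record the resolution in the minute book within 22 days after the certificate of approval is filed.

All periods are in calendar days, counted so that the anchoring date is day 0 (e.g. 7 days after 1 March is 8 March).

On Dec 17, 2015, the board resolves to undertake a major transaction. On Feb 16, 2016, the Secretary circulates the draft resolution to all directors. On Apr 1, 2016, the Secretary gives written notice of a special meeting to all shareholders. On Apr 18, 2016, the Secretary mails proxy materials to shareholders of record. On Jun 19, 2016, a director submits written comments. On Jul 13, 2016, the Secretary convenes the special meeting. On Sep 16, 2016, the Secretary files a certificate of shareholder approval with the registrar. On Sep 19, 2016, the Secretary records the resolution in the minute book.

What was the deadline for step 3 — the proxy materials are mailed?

Step 3 runs from Apr 1, 2016, when notice of the special meeting is given. 41 days after Apr 1, 2016 is May 12, 2016.

May 12, 2016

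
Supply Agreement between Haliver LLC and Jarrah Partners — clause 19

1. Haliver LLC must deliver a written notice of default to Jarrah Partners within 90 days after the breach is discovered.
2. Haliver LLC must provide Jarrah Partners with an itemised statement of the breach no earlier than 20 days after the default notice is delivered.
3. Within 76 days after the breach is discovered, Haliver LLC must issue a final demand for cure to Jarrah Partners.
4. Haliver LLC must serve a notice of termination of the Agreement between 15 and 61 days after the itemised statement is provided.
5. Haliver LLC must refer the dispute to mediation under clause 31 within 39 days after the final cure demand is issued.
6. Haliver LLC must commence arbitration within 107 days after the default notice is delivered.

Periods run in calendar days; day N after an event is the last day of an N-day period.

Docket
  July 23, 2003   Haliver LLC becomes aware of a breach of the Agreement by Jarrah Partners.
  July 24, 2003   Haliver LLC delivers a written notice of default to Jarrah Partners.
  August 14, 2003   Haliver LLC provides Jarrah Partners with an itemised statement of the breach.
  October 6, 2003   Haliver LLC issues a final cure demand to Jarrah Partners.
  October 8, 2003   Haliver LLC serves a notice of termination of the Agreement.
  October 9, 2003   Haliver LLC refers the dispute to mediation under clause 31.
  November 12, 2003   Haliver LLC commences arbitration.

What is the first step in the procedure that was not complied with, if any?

Step 1: 90 days after July 23, 2003 (when the breach is discovered) is October 21, 2003; July 24, 2003 is within that limit.
Step 2: the earliest permitted date is 20 days after July 24, 2003 (when the default notice is delivered), i.e. August 13, 2003; done August 14, 2003, after the minimum wait.
Step 3: 76 days after July 23, 2003 (when the breach is discovered) is October 7, 2003; done October 6, 2003 — timely.
Step 4: the window is 15–61 days after August 14, 2003 (when the itemised statement is provided), so August 29, 2003 through October 14, 2003; October 8, 2003 falls inside that range.
Step 5: 39 days after October 6, 2003 (when the final cure demand is issued) is November 14, 2003; completed October 9, 2003, before the deadline.
Step 6: 107 days after July 24, 2003 (when the default notice is delivered) is November 8, 2003; done November 12, 2003 — 4 days late.

Step 6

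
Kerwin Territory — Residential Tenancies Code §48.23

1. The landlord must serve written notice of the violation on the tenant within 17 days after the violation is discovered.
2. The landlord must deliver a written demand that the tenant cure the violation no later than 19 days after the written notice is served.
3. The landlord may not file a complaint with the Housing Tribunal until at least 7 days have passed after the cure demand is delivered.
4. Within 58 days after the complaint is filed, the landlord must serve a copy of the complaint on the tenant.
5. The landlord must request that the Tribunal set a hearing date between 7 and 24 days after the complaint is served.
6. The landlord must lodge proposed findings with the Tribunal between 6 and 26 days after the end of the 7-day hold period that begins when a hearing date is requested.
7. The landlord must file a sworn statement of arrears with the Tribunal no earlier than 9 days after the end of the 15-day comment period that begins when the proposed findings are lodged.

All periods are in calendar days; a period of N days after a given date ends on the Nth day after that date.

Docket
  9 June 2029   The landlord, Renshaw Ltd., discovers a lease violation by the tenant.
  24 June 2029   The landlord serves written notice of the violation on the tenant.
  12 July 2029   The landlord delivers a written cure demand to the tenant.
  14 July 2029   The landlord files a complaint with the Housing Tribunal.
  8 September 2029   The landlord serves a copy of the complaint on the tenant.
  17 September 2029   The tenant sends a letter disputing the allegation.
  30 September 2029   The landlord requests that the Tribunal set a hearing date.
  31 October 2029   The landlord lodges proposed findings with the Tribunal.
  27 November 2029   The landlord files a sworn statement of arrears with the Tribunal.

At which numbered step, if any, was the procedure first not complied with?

(1) due by 9 June 2029 + 17 days = 26 June 2029; done 24 June 2029 — timely.
(2) due by 24 June 2029 + 19 days = 13 July 2029; 12 July 2029 is within that limit.
(3) permitted from 12 July 2029 + 7 days = 19 July 2029 onward; 14 July 2029 is 5 days before the earliest permitted date.

Step 3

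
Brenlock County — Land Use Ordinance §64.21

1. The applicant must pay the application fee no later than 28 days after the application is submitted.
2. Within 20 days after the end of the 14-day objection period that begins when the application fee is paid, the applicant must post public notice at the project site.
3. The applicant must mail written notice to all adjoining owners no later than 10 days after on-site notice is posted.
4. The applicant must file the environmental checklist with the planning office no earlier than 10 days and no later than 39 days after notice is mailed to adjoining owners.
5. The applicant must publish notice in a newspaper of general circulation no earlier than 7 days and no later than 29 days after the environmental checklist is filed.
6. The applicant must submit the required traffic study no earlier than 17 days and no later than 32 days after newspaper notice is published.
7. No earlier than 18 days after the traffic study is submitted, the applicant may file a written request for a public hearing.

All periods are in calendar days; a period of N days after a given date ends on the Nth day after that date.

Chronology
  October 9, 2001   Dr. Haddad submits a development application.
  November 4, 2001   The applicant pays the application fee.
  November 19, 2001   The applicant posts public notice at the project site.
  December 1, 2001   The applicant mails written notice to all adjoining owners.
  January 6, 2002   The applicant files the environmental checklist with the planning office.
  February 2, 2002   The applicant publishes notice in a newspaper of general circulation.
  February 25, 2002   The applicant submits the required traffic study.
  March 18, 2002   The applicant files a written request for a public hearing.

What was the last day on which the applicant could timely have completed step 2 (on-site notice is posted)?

The application fee is paid on November 4, 2001; the 14-day objection period therefore ends November 18, 2001, and step 2 runs from that date. 20 days after November 18, 2001 is December 8, 2001.

December 8, 2001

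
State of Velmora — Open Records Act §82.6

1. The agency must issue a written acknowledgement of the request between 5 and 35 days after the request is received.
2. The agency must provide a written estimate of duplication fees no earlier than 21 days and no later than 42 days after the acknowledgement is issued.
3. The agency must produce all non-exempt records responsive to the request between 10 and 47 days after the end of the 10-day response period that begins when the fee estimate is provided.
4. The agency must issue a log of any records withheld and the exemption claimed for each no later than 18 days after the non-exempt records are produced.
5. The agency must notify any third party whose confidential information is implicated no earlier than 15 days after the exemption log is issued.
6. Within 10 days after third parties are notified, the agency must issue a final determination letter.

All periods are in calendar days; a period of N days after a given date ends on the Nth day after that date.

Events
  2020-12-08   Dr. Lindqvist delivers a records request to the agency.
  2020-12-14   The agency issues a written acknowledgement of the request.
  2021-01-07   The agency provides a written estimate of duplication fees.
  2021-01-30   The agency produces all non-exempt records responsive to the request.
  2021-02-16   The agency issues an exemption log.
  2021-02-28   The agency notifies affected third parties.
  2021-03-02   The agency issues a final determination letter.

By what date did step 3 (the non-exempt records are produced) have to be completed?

The fee estimate is provided on 2021-01-07; the 10-day response period therefore ends 2021-01-17, and step 3 runs from that date. The window is 10–47 days after 2021-01-17; it closes on 2021-03-05.

2021-03-05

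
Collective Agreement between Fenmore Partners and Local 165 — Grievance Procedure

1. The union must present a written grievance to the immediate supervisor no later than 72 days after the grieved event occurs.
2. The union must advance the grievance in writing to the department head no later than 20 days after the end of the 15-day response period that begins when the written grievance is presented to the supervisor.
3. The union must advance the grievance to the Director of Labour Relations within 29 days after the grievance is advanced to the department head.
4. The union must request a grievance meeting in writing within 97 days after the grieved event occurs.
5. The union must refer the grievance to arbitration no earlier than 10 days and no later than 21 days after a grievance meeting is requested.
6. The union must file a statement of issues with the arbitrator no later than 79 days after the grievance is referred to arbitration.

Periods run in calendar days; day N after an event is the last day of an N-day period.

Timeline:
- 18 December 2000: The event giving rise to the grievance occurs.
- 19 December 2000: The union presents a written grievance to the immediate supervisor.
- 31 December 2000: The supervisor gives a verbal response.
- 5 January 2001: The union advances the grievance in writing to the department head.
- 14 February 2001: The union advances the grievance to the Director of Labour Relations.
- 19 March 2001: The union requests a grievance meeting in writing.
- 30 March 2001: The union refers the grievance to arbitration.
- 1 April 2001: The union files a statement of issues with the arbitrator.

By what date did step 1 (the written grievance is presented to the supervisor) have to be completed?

28 February 2001

Step 1 runs from 18 December 2000, when the grieved event occurs. 72 days after 18 December 2000 is 28 February 2001.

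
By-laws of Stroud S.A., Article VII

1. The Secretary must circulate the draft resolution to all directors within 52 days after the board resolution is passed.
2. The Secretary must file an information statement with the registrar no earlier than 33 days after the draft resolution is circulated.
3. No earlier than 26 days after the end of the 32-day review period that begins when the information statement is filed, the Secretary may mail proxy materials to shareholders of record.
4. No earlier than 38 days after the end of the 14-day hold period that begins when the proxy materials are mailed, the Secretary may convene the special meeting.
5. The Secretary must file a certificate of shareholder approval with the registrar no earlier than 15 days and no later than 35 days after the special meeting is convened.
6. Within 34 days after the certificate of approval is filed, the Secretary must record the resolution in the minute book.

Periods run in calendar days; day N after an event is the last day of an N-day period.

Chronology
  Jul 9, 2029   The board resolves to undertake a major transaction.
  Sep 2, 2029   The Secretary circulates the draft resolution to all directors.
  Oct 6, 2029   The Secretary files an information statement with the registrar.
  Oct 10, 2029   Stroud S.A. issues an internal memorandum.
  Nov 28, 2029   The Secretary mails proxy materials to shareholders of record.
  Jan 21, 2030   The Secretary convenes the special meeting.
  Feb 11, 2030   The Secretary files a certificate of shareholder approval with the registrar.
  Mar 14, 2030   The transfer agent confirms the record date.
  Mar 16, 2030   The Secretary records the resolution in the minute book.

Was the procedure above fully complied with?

No

(1) due by Jul 9, 2029 + 52 days = Aug 30, 2029; Sep 2, 2029 misses that deadline by 3 days.
No need to go further; step 1 was not satisfied.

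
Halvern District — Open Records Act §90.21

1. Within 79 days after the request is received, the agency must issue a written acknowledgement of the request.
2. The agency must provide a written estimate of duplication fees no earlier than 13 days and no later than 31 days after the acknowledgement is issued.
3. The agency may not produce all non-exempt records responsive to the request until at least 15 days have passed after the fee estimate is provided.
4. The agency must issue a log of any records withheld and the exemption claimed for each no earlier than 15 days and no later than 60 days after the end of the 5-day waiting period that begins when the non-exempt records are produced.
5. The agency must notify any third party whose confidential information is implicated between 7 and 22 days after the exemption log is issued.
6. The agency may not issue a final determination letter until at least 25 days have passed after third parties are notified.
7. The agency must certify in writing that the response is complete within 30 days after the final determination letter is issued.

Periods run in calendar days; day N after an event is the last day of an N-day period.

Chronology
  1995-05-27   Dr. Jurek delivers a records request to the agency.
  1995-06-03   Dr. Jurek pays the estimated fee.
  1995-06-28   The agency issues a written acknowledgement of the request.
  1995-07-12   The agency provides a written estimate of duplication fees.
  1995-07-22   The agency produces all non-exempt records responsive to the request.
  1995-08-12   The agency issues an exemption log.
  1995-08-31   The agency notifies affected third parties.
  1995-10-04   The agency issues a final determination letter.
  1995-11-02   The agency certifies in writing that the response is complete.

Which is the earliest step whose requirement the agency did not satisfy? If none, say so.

Step 1 — counting 79 days from 1995-05-27 (when the request is received) gives a deadline of 1995-08-14; done 1995-06-28 — timely.
Step 2 — 13 and 31 days from 1995-06-28 (when the acknowledgement is issued) are 1995-07-11 and 1995-07-29 respectively; done 1995-07-12 — within the window.
Step 3 — must wait 15 days from 1995-07-12 (when the fee estimate is provided), so not before 1995-07-27; done 1995-07-22 — 5 days too early.

Step 3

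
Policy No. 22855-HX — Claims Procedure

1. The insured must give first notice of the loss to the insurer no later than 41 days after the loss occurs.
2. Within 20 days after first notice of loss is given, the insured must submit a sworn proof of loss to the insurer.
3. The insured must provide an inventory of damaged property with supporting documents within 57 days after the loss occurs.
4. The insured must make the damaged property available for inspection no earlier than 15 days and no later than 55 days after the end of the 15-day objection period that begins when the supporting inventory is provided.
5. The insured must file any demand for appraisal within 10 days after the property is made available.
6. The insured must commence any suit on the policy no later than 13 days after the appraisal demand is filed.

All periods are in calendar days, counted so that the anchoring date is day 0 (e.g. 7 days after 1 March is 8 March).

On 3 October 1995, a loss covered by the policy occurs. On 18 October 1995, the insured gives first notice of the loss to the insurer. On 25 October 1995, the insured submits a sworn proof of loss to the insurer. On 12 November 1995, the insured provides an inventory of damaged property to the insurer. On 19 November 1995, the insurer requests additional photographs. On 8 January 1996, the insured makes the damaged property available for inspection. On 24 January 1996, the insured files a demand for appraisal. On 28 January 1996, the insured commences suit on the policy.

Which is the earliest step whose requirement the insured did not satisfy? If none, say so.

Step 1: 41 days after 3 October 1995 (when the loss occurs) is 13 November 1995; done 18 October 1995 — timely.
Step 2: 20 days after 18 October 1995 (when first notice of loss is given) is 7 November 1995; done 25 October 1995 — timely.
Step 3: 57 days after 3 October 1995 (when the loss occurs) is 29 November 1995; 12 November 1995 is within that limit.
Step 4: the window is 15–55 days after 27 November 1995 (end of the 15-day objection period, which began when the supporting inventory is provided on 12 November 1995), so 12 December 1995 through 21 January 1996; done 8 January 1996, which is between those dates.
Step 5: 10 days after 8 January 1996 (when the property is made available) is 18 January 1996; 24 January 1996 misses that deadline by 6 days.

Step 5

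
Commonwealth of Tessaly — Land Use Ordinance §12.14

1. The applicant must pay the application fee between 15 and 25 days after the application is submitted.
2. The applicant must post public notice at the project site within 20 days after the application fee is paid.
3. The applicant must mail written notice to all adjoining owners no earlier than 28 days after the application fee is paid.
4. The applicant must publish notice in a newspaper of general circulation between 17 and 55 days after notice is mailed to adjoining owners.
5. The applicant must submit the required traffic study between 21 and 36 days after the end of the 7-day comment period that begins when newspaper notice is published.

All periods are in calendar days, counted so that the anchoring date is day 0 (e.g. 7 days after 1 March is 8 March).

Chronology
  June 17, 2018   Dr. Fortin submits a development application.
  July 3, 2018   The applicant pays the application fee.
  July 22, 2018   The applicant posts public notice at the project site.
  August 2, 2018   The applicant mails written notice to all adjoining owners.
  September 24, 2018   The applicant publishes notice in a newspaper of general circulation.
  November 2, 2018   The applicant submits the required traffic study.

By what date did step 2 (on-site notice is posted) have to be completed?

Step 2 runs from July 3, 2018, when the application fee is paid. 20 days after July 3, 2018 is July 23, 2018.

July 23, 2018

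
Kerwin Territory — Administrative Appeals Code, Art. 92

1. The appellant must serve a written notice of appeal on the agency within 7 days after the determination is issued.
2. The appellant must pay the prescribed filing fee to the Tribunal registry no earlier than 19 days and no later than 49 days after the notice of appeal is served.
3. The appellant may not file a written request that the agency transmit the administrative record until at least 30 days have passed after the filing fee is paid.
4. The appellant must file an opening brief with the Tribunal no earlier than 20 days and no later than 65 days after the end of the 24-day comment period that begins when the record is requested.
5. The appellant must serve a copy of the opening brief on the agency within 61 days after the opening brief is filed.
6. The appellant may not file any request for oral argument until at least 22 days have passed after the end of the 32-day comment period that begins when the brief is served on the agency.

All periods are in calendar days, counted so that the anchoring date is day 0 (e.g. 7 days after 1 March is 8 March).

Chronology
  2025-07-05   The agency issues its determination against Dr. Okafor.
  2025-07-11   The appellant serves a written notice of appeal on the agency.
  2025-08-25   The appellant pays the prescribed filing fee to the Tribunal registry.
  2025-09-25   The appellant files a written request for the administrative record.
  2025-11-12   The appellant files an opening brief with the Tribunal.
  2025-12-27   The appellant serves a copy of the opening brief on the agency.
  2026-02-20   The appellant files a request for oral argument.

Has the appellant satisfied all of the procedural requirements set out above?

(1) due by 2025-07-05 + 7 days = 2025-07-12; done 2025-07-11 — timely.
(2) the permitted window runs from 2025-07-11 + 19 = 2025-07-30 to 2025-07-11 + 49 = 2025-08-29; 2025-08-25 falls inside that range.
(3) permitted from 2025-08-25 + 30 days = 2025-09-24 onward; 2025-09-25 is on or after that date.
(4) the permitted window runs from 2025-10-19 + 20 = 2025-11-08 to 2025-10-19 + 65 = 2025-12-23; done 2025-11-12, which is between those dates.
(5) due by 2025-11-12 + 61 days = 2026-01-12; done 2025-12-27 — timely.
(6) permitted from 2026-01-28 + 22 days = 2026-02-19 onward; done 2026-02-20, after the minimum wait.

Yes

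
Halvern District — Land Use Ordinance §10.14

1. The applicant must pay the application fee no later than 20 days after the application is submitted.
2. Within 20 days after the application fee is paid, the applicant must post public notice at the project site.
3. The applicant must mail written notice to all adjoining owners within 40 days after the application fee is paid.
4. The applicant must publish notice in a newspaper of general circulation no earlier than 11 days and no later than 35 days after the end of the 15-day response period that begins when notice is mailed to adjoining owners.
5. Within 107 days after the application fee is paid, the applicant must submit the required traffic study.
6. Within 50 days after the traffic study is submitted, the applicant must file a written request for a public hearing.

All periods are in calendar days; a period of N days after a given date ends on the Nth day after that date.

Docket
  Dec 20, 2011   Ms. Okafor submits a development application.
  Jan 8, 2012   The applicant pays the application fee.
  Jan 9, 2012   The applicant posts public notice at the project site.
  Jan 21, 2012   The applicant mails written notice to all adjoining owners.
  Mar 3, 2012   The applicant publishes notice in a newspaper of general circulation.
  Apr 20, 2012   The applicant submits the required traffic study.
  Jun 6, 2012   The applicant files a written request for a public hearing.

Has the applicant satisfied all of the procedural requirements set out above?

(1) due by Dec 20, 2011 + 20 days = Jan 9, 2012; completed Jan 8, 2012, before the deadline.
(2) due by Jan 8, 2012 + 20 days = Jan 28, 2012; Jan 9, 2012 is within that limit.
(3) due by Jan 8, 2012 + 40 days = Feb 17, 2012; Jan 21, 2012 is within that limit.
(4) the permitted window runs from Feb 5, 2012 + 11 = Feb 16, 2012 to Feb 5, 2012 + 35 = Mar 11, 2012; Mar 3, 2012 falls inside that range.
(5) due by Jan 8, 2012 + 107 days = Apr 24, 2012; completed Apr 20, 2012, before the deadline.
(6) due by Apr 20, 2012 + 50 days = Jun 9, 2012; done Jun 6, 2012 — timely.

Yes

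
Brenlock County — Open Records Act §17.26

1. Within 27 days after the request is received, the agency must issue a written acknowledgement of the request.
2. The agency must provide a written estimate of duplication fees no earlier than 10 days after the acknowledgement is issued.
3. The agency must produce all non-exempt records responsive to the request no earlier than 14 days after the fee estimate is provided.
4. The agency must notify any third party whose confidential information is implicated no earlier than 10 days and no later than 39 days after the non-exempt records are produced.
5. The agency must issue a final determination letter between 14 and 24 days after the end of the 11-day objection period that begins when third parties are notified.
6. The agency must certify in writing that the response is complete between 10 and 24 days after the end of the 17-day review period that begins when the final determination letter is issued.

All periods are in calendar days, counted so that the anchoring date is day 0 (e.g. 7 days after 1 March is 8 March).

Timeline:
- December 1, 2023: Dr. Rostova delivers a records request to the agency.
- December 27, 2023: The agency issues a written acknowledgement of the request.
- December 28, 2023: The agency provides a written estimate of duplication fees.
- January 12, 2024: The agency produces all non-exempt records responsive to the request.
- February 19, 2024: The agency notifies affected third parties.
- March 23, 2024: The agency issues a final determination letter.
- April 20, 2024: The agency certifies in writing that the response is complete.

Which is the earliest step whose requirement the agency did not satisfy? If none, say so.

Step 2

Step 1: 27 days after December 1, 2023 (when the request is received) is December 28, 2023; completed December 27, 2023, before the deadline.
Step 2: the earliest permitted date is 10 days after December 27, 2023 (when the acknowledgement is issued), i.e. January 6, 2024; done December 28, 2023 — 9 days too early.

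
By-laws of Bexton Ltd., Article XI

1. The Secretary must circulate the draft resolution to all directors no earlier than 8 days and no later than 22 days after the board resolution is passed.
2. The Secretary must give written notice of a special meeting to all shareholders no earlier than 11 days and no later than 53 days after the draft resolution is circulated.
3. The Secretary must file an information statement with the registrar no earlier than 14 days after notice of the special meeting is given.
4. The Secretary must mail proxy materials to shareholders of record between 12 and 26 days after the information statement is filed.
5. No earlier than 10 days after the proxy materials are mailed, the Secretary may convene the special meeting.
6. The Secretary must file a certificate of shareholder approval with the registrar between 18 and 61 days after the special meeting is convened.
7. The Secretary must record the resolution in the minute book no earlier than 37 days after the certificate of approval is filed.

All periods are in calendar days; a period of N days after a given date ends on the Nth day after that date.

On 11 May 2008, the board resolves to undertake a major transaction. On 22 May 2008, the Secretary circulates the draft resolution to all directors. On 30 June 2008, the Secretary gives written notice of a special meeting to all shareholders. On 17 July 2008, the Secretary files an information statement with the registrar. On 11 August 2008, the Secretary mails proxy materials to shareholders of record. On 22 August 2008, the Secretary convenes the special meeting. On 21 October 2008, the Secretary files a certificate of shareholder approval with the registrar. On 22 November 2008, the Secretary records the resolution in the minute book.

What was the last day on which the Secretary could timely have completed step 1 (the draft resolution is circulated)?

Step 1 runs from 11 May 2008, when the board resolution is passed. The window is 8–22 days after 11 May 2008; it closes on 2 June 2008.

2 June 2008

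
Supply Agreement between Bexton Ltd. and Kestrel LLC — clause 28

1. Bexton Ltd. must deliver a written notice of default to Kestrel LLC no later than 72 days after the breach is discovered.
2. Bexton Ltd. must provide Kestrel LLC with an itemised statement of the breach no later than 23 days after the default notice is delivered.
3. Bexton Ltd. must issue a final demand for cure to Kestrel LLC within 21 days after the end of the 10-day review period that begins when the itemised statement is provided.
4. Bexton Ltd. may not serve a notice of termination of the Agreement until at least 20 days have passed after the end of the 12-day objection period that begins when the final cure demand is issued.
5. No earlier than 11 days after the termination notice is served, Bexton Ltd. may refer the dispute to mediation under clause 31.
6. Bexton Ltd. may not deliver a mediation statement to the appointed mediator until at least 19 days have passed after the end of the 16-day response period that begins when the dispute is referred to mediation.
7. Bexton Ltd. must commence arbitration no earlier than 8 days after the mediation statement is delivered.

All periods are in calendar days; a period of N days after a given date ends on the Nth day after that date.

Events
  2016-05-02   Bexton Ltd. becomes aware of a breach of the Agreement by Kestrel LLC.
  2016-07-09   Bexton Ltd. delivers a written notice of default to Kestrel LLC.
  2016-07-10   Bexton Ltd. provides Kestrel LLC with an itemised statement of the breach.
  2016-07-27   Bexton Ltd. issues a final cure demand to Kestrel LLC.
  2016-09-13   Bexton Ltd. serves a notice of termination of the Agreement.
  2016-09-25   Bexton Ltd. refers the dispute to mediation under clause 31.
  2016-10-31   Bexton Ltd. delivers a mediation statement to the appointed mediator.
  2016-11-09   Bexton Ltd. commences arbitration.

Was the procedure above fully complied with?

Yes

Step 1 — counting 72 days from 2016-05-02 (when the breach is discovered) gives a deadline of 2016-07-13; 2016-07-09 is within that limit.
Step 2 — counting 23 days from 2016-07-09 (when the default notice is delivered) gives a deadline of 2016-08-01; done 2016-07-10 — timely.
Step 3 — counting 21 days from 2016-07-20 (end of the 10-day review period, which began when the itemised statement is provided on 2016-07-10) gives a deadline of 2016-08-10; 2016-07-27 is within that limit.
Step 4 — must wait 20 days from 2016-08-08 (end of the 12-day objection period, which began when the final cure demand is issued on 2016-07-27), so not before 2016-08-28; done 2016-09-13, after the minimum wait.
Step 5 — must wait 11 days from 2016-09-13 (when the termination notice is served), so not before 2016-09-24; done 2016-09-25 — permitted.
Step 6 — must wait 19 days from 2016-10-11 (end of the 16-day response period, which began when the dispute is referred to mediation on 2016-09-25), so not before 2016-10-30; done 2016-10-31, after the minimum wait.
Step 7 — must wait 8 days from 2016-10-31 (when the mediation statement is delivered), so not before 2016-11-08; 2016-11-09 is on or after that date.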